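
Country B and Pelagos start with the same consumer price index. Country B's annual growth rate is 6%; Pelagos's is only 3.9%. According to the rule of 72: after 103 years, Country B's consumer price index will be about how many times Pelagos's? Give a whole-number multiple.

about 8 times

Country B pulls ahead at 2.1 pp per year, so the ratio doubles every 72/2.1 ≈ 34.29 years.
In 103 years that's 3.00 doublings: 2^3.00 ≈ 8.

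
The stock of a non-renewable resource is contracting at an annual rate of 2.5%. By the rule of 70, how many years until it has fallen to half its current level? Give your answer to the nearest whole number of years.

roughly 28 years

The rule works in reverse for decay: 70/2.5 ≈ 28.00 years to halve.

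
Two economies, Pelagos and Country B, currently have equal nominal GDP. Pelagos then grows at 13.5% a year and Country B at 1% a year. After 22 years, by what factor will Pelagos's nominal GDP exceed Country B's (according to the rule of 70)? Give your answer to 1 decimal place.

Rate gap = 13.5% − 1% = 12.5 points.
The ratio doubles every 70/12.5 ≈ 5.60 years.
22/5.60 ≈ 3.93 doublings → ratio ≈ 2^3.93 ≈ 15.2.

≈ 15.2 times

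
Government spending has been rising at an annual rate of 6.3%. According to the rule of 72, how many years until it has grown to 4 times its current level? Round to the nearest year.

One doubling takes 72/6.3 = 11.43 years.
4 = 2^2, so 2 doublings → 23 years.

about 23 years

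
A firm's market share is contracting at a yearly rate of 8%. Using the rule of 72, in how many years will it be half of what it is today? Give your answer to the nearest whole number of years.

around 9 years

The rule works in reverse for decay: 72/8 ≈ 9.00 years to halve.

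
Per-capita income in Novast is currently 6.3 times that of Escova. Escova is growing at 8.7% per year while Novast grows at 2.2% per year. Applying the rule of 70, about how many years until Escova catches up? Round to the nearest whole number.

What matters is the difference: 6.5 pp.
Rule of 70 on the gap: the ratio halves every 70/6.5 ≈ 10.77 years.
A 6.3 times gap takes log₂(6.3) ≈ 2.66 halvings to close: 2.66 × 10.77 ≈ 29 years.

approximately 29 years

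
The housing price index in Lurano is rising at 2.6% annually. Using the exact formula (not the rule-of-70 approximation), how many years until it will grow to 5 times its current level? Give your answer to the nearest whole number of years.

t = ln(5) / ln(1 + 0.026) = 1.6094 / 0.025668 ≈ 62.70.
≈ 63 years.

63 years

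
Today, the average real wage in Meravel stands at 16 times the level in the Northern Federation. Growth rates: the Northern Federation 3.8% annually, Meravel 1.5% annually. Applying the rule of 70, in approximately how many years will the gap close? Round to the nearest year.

The growth-rate gap is 3.8% − 1.5% = 2.3 percentage points.
So the ratio between them halves every 70/2.3 ≈ 30.43 years.
A 16 times gap closes after 4 halvings: 4 × 30.43 ≈ 122 years.

approximately 122 years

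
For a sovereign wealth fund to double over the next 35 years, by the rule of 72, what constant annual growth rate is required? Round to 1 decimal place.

approximately 2.1%

72 / 35 ≈ 2.06, so about 2.1% annually.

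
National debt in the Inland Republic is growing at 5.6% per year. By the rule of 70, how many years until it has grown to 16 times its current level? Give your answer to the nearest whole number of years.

At 5.6% it doubles every 70/5.6 ≈ 12.50 years.
Getting to 16× needs 4 doublings: 4 × 12.50 ≈ 50 years.

approximately 50 years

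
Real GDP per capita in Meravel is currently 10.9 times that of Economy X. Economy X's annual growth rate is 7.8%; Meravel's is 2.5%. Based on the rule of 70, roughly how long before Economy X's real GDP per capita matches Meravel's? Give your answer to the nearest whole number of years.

roughly 46 years

Economy X gains on Meravel at 7.8% − 2.5% = 5.3 points a year.
At that relative rate the gap halves every 70/5.3 ≈ 13.21 years.
A 10.9 times gap takes log₂(10.9) ≈ 3.45 halvings to close: 3.45 × 13.21 ≈ 46 years.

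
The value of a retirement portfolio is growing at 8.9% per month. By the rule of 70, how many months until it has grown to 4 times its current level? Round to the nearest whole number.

Doubling time ≈ 70/8.9 = 7.87 months.
4 = 2^2, so 2 doublings → 16 months.

≈ 16 months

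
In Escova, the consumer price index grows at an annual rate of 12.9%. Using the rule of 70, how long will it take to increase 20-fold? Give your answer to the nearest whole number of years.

around 23 years

At 12.9% it doubles every 70/12.9 ≈ 5.43 years.
20× is log₂ 20 ≈ 4.32 doublings, so ≈ 4.32 × 5.43 = 23 years.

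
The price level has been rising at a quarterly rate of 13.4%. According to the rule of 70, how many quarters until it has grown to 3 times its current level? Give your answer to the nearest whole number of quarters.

8 quarters

Doubling time ≈ 70/13.4 = 5.22 quarters.
Reaching 3× takes log₂(3) ≈ 1.58 doublings.
1.58 × 5.22 ≈ 8 quarters.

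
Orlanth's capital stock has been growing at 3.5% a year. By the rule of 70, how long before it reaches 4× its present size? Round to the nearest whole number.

One doubling takes 70/3.5 = 20.00 years.
4× is 2 doublings, so 2 × 20.00 ≈ 40 years.

approximately 40 years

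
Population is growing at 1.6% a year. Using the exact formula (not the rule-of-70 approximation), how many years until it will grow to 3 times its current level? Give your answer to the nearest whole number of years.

69 years

t = ln(3) / ln(1 + 0.016) = 1.0986 / 0.015873 ≈ 69.21.
≈ 69 years.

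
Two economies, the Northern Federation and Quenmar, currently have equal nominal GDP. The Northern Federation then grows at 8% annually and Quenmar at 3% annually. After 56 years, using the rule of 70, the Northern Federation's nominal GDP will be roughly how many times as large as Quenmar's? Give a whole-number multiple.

Only the 5-point difference matters.
70/5 ≈ 14.00 years per doubling of the ratio; 56 years gives 4.00 doublings, so ≈ 16×.

16 times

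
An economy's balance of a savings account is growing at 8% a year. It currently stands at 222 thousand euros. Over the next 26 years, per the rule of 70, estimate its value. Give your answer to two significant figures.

It doubles every 70/8 ≈ 8.75 years, so 26 years is 2.97 doublings.
2^2.97 ≈ 7.84; 222 × 7.84 ≈ 1700 thousand euros.

roughly 1700 thousand euros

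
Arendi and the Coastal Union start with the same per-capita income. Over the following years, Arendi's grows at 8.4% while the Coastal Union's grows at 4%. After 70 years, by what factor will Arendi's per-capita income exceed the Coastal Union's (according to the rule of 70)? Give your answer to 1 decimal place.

Only the 4.4-point difference matters.
70/4.4 ≈ 15.91 years per doubling of the ratio; 70 years gives 4.40 doublings, so ≈ 21.1×.

around 21.1 times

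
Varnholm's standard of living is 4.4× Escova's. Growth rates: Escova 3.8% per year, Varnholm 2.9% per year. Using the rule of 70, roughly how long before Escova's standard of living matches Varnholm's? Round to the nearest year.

Escova gains on Varnholm at 3.8% − 2.9% = 0.9 points a year.
At that relative rate the gap halves every 70/0.9 ≈ 77.78 years.
A 4.4× gap takes log₂(4.4) ≈ 2.14 halvings to close: 2.14 × 77.78 ≈ 166 years.

approximately 166 years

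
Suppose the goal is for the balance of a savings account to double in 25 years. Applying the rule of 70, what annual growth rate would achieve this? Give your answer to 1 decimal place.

70 / 25 ≈ 2.80, so about 2.8% a year.

2.8%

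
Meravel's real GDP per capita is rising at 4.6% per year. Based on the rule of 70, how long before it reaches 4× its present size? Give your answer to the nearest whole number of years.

At 4.6% it doubles every 70/4.6 ≈ 15.22 years.
Getting to 4× needs 2 doublings: 2 × 15.22 ≈ 30 years.

roughly 30 years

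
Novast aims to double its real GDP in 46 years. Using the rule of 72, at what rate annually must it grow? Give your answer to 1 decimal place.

72 / 46 ≈ 1.57, so about 1.6% annually.

approximately 1.6% annually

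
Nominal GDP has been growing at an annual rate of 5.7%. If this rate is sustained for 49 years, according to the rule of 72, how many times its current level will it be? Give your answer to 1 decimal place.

≈ 14.7 times

Doubling time ≈ 72/5.7 = 12.63 years.
49 years / 12.63 ≈ 3.88 doublings → factor 2^3.88 ≈ 14.7.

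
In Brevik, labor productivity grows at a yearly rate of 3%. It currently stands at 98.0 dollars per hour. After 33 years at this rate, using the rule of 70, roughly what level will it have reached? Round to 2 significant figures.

260 dollars per hour

It doubles every 70/3 ≈ 23.33 years, so 33 years is 1.41 doublings.
2^1.41 ≈ 2.66; 98.0 × 2.66 ≈ 260 dollars per hour.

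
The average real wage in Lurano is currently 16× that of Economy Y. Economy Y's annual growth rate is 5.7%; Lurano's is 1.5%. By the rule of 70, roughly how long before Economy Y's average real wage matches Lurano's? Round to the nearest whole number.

about 67 years

Economy Y gains on Lurano at 5.7% − 1.5% = 4.2 points a year.
At that relative rate the gap halves every 70/4.2 ≈ 16.67 years.
A 16× gap closes after 4 halvings: 4 × 16.67 ≈ 67 years.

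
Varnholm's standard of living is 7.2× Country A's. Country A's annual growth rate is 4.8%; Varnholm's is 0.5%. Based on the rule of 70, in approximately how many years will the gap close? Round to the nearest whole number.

What matters is the difference: 4.3 pp.
Rule of 70 on the gap: the ratio halves every 70/4.3 ≈ 16.28 years.
A 7.2× gap takes log₂(7.2) ≈ 2.85 halvings to close: 2.85 × 16.28 ≈ 46 years.

≈ 46 years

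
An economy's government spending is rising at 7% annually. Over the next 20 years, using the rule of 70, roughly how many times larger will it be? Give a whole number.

Doubling time ≈ 70/7 = 10.00 years.
20/10.00 ≈ 2 doublings, so about 2^2 = 4×.

4 times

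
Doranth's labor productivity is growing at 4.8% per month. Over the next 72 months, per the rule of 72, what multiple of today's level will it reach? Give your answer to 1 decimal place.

about 27.9 times

Doubles every ≈ 15.00 months (72/4.8).
72 months is 4.80 doublings; 2^4.80 ≈ 27.9×.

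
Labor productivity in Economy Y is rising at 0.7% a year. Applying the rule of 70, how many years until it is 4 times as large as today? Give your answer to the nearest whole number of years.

One doubling takes 70/0.7 = 100.00 years.
4× is 2 doublings, so 2 × 100.00 ≈ 200 years.

around 200 years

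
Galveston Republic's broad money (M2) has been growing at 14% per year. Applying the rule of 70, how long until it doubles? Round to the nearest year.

Doubling time ≈ 70 / 14 = 5.00 years.

5 years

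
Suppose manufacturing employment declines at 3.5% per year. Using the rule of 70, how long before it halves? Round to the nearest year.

roughly 20 years

Falling at 3.5%, it halves about every 70/3.5 = 20.00 years.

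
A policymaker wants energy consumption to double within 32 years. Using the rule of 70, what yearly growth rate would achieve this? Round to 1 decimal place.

≈ 2.2%

70 / 32 ≈ 2.19, so about 2.2% per year.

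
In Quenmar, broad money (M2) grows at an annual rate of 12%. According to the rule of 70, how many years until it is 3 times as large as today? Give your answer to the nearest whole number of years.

One doubling takes 70/12 = 5.83 years.
Reaching 3× takes log₂(3) ≈ 1.58 doublings.
1.58 × 5.83 ≈ 9 years.

roughly 9 years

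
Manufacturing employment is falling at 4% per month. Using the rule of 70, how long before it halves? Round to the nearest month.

Halving time ≈ 70 / 4 = 17.50 → 18 months.

18 months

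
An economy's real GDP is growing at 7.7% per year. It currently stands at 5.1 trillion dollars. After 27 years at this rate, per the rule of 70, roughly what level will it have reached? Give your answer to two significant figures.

Doubling time ≈ 70/7.7 = 9.09 years.
27 years is 27/9.09 ≈ 2.97 doublings, a factor of 2^2.97 ≈ 7.84.
5.1 × 7.84 ≈ 40 trillion dollars.

approximately 40 trillion dollars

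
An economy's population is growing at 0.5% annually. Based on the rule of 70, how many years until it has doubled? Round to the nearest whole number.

70/0.5 ≈ 140.00, so it doubles roughly every 140 years.

approximately 140 years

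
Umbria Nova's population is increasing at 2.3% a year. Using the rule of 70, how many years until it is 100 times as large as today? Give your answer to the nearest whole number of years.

Doubling time ≈ 70/2.3 = 30.43 years.
Reaching 100× takes log₂(100) ≈ 6.64 doublings.
6.64 × 30.43 ≈ 202 years.

approximately 202 years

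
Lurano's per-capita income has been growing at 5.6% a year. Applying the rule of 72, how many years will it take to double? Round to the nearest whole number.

Doubling time ≈ 72 / 5.6 = 12.86 years.

around 13 years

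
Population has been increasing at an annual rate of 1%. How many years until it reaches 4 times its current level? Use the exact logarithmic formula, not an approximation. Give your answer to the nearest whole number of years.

139 years

t = ln(4) / ln(1 + 0.01) = 1.3863 / 0.009950 ≈ 139.33.
≈ 139 years.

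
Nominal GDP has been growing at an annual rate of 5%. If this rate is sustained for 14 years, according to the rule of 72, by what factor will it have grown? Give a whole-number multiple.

At 5% one doubling takes ≈ 14.40 years; 14 years is 1 of them, so ×2.

roughly 2 times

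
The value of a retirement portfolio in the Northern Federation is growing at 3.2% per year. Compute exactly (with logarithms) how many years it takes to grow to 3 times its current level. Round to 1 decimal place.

34.9 years

t = ln(3) / ln(1 + 0.032) = 1.0986 / 0.031499 ≈ 34.88.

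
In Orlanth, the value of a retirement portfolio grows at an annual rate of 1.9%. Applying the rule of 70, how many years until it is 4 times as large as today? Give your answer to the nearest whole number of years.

≈ 74 years

One doubling takes 70/1.9 = 36.84 years.
4 = 2^2, so 2 doublings → 74 years.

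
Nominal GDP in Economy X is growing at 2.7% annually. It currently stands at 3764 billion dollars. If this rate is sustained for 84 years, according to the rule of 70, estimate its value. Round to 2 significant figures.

about 36000 billion dollars

It doubles every 70/2.7 ≈ 25.93 years, so 84 years is 3.24 doublings.
2^3.24 ≈ 9.45; 3764 × 9.45 ≈ 36000 billion dollars.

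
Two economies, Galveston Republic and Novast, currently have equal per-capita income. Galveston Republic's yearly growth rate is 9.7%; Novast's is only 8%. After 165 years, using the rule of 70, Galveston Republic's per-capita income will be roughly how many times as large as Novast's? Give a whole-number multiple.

approximately 16 times

Rate gap = 9.7% − 8% = 1.7 points.
The ratio doubles every 70/1.7 ≈ 41.18 years.
165/41.18 ≈ 4.01 doublings → ratio ≈ 2^4.01 ≈ 16.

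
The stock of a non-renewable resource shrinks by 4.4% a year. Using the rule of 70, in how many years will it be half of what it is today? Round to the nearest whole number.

Falling at 4.4%, it halves about every 70/4.4 = 15.91 years.

roughly 16 years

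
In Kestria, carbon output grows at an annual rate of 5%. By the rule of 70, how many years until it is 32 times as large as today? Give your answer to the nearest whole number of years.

around 70 years

Doubling time ≈ 70/5 = 14.00 years.
32× is 5 doublings, so 5 × 14.00 ≈ 70 years.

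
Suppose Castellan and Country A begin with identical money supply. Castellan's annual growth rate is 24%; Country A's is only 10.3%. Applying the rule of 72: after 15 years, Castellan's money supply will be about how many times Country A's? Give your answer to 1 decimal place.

Castellan pulls ahead at 13.7 pp per year, so the ratio doubles every 72/13.7 ≈ 5.26 years.
In 15 years that's 2.85 doublings: 2^2.85 ≈ 7.2.

≈ 7.2 times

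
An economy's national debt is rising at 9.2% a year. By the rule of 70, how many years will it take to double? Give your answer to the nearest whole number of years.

approximately 8 years

70/9.2 ≈ 7.61, so it doubles roughly every 8 years.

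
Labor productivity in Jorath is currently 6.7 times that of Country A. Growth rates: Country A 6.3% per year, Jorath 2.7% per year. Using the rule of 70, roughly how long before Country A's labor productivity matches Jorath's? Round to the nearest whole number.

about 53 years

The growth-rate gap is 6.3% − 2.7% = 3.6 percentage points.
So the ratio between them halves every 70/3.6 ≈ 19.44 years.
A 6.7 times gap takes log₂(6.7) ≈ 2.74 halvings to close: 2.74 × 19.44 ≈ 53 years.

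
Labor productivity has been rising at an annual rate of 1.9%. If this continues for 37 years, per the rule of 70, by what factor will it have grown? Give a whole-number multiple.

around 2 times

At 1.9% one doubling takes ≈ 36.84 years; 37 years is 1 of them, so ×2.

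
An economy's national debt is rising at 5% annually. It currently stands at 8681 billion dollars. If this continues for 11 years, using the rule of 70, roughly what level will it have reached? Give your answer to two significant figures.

Doubling time ≈ 70/5 = 14.00 years.
11 years is 11/14.00 ≈ 0.79 doublings, a factor of 2^0.79 ≈ 1.73.
8681 × 1.73 ≈ 15000 billion dollars.

≈ 15000 billion dollars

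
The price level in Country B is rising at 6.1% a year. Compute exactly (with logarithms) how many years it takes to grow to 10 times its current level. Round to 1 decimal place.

38.9 years

t = ln(10) / ln(1 + 0.061) = 2.3026 / 0.059212 ≈ 38.89.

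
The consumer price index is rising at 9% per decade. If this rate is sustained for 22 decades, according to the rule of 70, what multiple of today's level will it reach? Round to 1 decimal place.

about 7.1 times

Doubles every ≈ 7.78 decades (70/9).
22 decades is 2.83 doublings; 2^2.83 ≈ 7.1×.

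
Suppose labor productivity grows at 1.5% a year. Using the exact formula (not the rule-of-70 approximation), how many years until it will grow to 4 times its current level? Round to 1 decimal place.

t = ln(4) / ln(1 + 0.015) = 1.3863 / 0.014889 ≈ 93.11.

93.1 years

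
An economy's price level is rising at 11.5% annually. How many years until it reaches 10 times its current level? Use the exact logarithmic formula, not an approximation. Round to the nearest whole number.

t = ln(10) / ln(1 + 0.115) = 2.3026 / 0.108854 ≈ 21.15.
≈ 21 years.

21 years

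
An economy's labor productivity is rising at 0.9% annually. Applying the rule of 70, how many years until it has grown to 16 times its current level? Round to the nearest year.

One doubling takes 70/0.9 = 77.78 years.
Getting to 16× needs 4 doublings: 4 × 77.78 ≈ 311 years.

approximately 311 years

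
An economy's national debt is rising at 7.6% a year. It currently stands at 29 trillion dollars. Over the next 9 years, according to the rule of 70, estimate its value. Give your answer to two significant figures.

57 trillion dollars

It doubles every 70/7.6 ≈ 9.21 years, so 9 years is 0.98 doublings.
2^0.98 ≈ 1.97; 29 × 1.97 ≈ 57 trillion dollars.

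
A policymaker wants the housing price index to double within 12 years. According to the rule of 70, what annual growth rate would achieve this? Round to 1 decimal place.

5.8%

70 / 12 ≈ 5.83, so about 5.8% annually.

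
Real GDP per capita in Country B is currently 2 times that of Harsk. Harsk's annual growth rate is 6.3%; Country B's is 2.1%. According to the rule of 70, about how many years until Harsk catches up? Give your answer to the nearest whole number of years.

around 17 years

Harsk gains on Country B at 6.3% − 2.1% = 4.2 points a year.
At that relative rate the gap halves every 70/4.2 ≈ 16.67 years.
A 2 times gap closes after 1 halving: 1 × 16.67 ≈ 17 years.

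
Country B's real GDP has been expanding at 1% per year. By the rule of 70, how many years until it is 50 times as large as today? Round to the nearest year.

about 395 years

One doubling takes 70/1 = 70.00 years.
Reaching 50× takes log₂(50) ≈ 5.64 doublings.
5.64 × 70.00 ≈ 395 years.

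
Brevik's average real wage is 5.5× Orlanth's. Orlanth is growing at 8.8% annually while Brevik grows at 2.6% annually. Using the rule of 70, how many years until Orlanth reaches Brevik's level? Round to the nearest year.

The growth-rate gap is 8.8% − 2.6% = 6.2 percentage points.
So the ratio between them halves every 70/6.2 ≈ 11.29 years.
A 5.5× gap takes log₂(5.5) ≈ 2.46 halvings to close: 2.46 × 11.29 ≈ 28 years.

around 28 years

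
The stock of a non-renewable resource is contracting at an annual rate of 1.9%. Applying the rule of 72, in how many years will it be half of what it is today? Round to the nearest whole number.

Falling at 1.9%, it halves about every 72/1.9 = 37.89 years.

38 years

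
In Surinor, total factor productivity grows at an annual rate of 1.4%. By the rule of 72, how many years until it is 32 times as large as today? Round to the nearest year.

Doubling time ≈ 72/1.4 = 51.43 years.
32× is 5 doublings, so 5 × 51.43 ≈ 257 years.

about 257 years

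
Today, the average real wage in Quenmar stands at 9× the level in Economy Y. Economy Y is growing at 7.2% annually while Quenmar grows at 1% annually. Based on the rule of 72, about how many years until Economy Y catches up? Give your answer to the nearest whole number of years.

≈ 37 years

Economy Y gains on Quenmar at 7.2% − 1% = 6.2 points a year.
At that relative rate the gap halves every 72/6.2 ≈ 11.61 years.
A 9× gap takes log₂(9) ≈ 3.17 halvings to close: 3.17 × 11.61 ≈ 37 years.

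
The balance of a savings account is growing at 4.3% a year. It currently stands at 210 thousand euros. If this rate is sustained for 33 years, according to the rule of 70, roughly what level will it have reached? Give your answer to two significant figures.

about 860 thousand euros

Doubling time ≈ 70/4.3 = 16.28 years.
33 years is 33/16.28 ≈ 2.03 doublings, a factor of 2^2.03 ≈ 4.08.
210 × 4.08 ≈ 860 thousand euros.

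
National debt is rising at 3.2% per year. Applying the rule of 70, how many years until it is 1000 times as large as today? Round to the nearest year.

At 3.2% it doubles every 70/3.2 ≈ 21.88 years.
1000× is log₂ 1000 ≈ 9.97 doublings, so ≈ 9.97 × 21.88 = 218 years.

around 218 years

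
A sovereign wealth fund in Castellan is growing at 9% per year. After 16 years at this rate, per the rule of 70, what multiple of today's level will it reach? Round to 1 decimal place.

Doubles every ≈ 7.78 years (70/9).
16 years is 2.06 doublings; 2^2.06 ≈ 4.2×.

roughly 4.2 times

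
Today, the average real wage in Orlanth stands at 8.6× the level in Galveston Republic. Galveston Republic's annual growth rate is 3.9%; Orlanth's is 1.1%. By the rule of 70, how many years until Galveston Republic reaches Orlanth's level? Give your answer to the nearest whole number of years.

about 78 years

What matters is the difference: 2.8 pp.
Rule of 70 on the gap: the ratio halves every 70/2.8 ≈ 25.00 years.
An 8.6× gap takes log₂(8.6) ≈ 3.10 halvings to close: 3.10 × 25.00 ≈ 78 years.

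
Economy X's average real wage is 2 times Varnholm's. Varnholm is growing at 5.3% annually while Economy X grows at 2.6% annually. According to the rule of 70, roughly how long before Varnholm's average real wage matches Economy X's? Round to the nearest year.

The growth-rate gap is 5.3% − 2.6% = 2.7 percentage points.
So the ratio between them halves every 70/2.7 ≈ 25.93 years.
A 2 times gap closes after 1 halving: 1 × 25.93 ≈ 26 years.

26 years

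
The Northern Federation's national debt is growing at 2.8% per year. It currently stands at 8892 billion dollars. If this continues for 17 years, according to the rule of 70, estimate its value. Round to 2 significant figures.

Doubling time ≈ 70/2.8 = 25.00 years.
17 years is 17/25.00 ≈ 0.68 doublings, a factor of 2^0.68 ≈ 1.60.
8892 × 1.60 ≈ 14000 billion dollars.

≈ 14000 billion dollars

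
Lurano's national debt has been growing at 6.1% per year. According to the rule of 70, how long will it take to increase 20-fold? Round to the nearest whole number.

At 6.1% it doubles every 70/6.1 ≈ 11.48 years.
20× is log₂ 20 ≈ 4.32 doublings, so ≈ 4.32 × 11.48 = 50 years.

roughly 50 years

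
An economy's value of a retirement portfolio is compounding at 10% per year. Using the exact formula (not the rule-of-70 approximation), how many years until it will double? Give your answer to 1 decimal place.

t = ln(2) / ln(1 + 0.1) = 0.6931 / 0.095310 ≈ 7.27.

7.3 years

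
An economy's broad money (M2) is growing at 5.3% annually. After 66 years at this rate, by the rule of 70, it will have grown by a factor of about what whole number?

approximately 32 times

Doubling time ≈ 70/5.3 = 13.21 years.
66/13.21 ≈ 5 doublings, so about 2^5 = 32×.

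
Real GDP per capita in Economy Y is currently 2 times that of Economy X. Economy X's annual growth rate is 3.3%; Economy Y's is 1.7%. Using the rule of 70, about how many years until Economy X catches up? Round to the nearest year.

What matters is the difference: 1.6 pp.
Rule of 70 on the gap: the ratio halves every 70/1.6 ≈ 43.75 years.
A 2 times gap closes after 1 halving: 1 × 43.75 ≈ 44 years.

≈ 44 years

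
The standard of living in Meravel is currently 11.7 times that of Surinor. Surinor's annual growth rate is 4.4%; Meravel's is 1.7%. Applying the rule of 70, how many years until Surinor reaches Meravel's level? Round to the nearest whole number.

92 years

The growth-rate gap is 4.4% − 1.7% = 2.7 percentage points.
So the ratio between them halves every 70/2.7 ≈ 25.93 years.
An 11.7 times gap takes log₂(11.7) ≈ 3.55 halvings to close: 3.55 × 25.93 ≈ 92 years.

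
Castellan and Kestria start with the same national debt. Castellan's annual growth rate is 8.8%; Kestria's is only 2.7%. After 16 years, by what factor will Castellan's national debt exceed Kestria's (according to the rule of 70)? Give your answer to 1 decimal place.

around 2.6 times

Castellan pulls ahead at 6.1 pp per year, so the ratio doubles every 70/6.1 ≈ 11.48 years.
In 16 years that's 1.39 doublings: 2^1.39 ≈ 2.6.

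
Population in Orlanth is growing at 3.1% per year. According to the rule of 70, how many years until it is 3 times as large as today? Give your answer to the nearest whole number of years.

36 years

Doubling time ≈ 70/3.1 = 22.58 years.
Reaching 3× takes log₂(3) ≈ 1.58 doublings.
1.58 × 22.58 ≈ 36 years.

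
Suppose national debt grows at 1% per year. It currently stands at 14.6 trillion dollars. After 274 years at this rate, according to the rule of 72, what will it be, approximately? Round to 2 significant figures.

It doubles every 72/1 ≈ 72.00 years, so 274 years is 3.81 doublings.
2^3.81 ≈ 14.03; 14.6 × 14.03 ≈ 200 trillion dollars.

approximately 200 trillion dollars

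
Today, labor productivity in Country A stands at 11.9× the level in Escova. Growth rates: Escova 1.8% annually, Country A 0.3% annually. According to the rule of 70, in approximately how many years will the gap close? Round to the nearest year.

approximately 167 years

What matters is the difference: 1.5 pp.
Rule of 70 on the gap: the ratio halves every 70/1.5 ≈ 46.67 years.
An 11.9× gap takes log₂(11.9) ≈ 3.57 halvings to close: 3.57 × 46.67 ≈ 167 years.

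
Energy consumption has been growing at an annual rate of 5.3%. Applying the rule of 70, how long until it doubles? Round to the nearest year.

13 years

70/5.3 ≈ 13.21, so it doubles roughly every 13 years.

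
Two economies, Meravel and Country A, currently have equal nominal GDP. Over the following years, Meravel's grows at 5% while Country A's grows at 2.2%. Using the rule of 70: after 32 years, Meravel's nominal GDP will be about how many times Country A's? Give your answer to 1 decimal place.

Meravel pulls ahead at 2.8 pp per year, so the ratio doubles every 70/2.8 ≈ 25.00 years.
In 32 years that's 1.28 doublings: 2^1.28 ≈ 2.4.

about 2.4 times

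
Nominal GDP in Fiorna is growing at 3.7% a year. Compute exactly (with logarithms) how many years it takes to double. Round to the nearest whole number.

t = ln(2) / ln(1 + 0.037) = 0.6931 / 0.036332 ≈ 19.08.
≈ 19 years.

19 years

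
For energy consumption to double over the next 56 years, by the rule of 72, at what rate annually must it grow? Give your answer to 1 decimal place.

72 / 56 ≈ 1.29, so about 1.3% annually.

about 1.3%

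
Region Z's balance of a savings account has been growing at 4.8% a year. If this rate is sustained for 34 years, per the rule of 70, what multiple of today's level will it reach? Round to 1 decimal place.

Doubles every ≈ 14.58 years (70/4.8).
34 years is 2.33 doublings; 2^2.33 ≈ 5.0×.

around 5.0 times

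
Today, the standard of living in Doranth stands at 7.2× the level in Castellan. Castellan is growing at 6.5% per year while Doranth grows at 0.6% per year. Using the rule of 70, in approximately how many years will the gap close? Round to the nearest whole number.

What matters is the difference: 5.9 pp.
Rule of 70 on the gap: the ratio halves every 70/5.9 ≈ 11.86 years.
A 7.2× gap takes log₂(7.2) ≈ 2.85 halvings to close: 2.85 × 11.86 ≈ 34 years.

34 years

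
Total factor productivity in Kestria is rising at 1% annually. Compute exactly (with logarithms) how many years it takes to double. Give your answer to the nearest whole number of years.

70 years

t = ln(2) / ln(1 + 0.01) = 0.6931 / 0.009950 ≈ 69.66.
≈ 70 years.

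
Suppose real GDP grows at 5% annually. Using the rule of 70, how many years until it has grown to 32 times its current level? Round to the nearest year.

One doubling takes 70/5 = 14.00 years.
32 = 2^5, so 5 doublings → 70 years.

approximately 70 years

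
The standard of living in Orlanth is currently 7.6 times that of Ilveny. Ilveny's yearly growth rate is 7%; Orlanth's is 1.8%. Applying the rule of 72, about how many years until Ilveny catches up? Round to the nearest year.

roughly 41 years

The growth-rate gap is 7% − 1.8% = 5.2 percentage points.
So the ratio between them halves every 72/5.2 ≈ 13.85 years.
A 7.6 times gap takes log₂(7.6) ≈ 2.93 halvings to close: 2.93 × 13.85 ≈ 41 years.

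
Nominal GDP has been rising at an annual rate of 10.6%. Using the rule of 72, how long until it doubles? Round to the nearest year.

roughly 7 years

At 10.6%, doubling takes about 72/10.6 = 6.79 years.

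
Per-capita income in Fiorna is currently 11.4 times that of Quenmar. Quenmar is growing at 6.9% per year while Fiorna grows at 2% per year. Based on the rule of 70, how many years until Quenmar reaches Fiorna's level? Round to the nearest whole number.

≈ 50 years

What matters is the difference: 4.9 pp.
Rule of 70 on the gap: the ratio halves every 70/4.9 ≈ 14.29 years.
An 11.4 times gap takes log₂(11.4) ≈ 3.51 halvings to close: 3.51 × 14.29 ≈ 50 years.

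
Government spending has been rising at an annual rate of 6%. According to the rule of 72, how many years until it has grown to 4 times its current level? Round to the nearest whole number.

At 6% it doubles every 72/6 ≈ 12.00 years.
4 = 2^2, so 2 doublings → 24 years.

approximately 24 years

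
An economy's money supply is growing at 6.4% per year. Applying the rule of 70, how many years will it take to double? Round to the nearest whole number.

At 6.4%, doubling takes about 70/6.4 = 10.94 years.

around 11 years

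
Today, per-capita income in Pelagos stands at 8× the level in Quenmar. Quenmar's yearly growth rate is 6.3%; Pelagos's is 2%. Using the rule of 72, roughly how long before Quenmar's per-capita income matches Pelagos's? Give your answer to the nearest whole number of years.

approximately 50 years

What matters is the difference: 4.3 pp.
Rule of 72 on the gap: the ratio halves every 72/4.3 ≈ 16.74 years.
An 8× gap closes after 3 halvings: 3 × 16.74 ≈ 50 years.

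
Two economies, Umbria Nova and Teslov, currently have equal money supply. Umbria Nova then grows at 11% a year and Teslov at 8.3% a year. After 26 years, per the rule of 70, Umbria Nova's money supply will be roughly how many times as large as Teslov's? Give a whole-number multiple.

approximately 2 times

Umbria Nova pulls ahead at 2.7 pp per year, so the ratio doubles every 70/2.7 ≈ 25.93 years.
In 26 years that's 1.00 doublings: 2^1.00 ≈ 2.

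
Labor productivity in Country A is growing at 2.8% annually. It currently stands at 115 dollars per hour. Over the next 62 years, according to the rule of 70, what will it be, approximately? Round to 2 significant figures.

approximately 640 dollars per hour

It doubles every 70/2.8 ≈ 25.00 years, so 62 years is 2.48 doublings.
2^2.48 ≈ 5.58; 115 × 5.58 ≈ 640 dollars per hour.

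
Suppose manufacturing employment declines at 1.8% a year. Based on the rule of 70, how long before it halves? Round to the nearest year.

The rule works in reverse for decay: 70/1.8 ≈ 38.89 years to halve.

roughly 39 years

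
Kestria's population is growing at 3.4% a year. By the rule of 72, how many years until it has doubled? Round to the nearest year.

Doubling time ≈ 72 / 3.4 = 21.18 years.

around 21 years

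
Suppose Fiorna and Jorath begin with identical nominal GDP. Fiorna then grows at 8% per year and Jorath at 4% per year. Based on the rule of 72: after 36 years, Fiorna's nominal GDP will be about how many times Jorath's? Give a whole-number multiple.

about 4 times

Fiorna pulls ahead at 4 pp per year, so the ratio doubles every 72/4 ≈ 18.00 years.
In 36 years that's 2.00 doublings: 2^2.00 ≈ 4.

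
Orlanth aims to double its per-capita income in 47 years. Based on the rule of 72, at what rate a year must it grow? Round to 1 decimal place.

72 / 47 ≈ 1.53, so about 1.5% a year.

1.5% a year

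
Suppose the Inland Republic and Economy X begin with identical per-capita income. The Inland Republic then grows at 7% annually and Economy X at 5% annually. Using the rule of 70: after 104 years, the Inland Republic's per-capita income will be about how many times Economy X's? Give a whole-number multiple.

8 times

the Inland Republic pulls ahead at 2 pp per year, so the ratio doubles every 70/2 ≈ 35.00 years.
In 104 years that's 2.97 doublings: 2^2.97 ≈ 8.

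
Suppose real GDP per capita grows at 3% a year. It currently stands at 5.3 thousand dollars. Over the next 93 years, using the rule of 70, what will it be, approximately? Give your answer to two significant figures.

Doubling time ≈ 70/3 = 23.33 years.
93 years is 93/23.33 ≈ 3.99 doublings, a factor of 2^3.99 ≈ 15.89.
5.3 × 15.89 ≈ 84 thousand dollars.

≈ 84 thousand dollars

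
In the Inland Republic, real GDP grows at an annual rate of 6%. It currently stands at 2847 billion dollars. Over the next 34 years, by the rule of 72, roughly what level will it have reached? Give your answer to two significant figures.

20000 billion dollars

It doubles every 72/6 ≈ 12.00 years, so 34 years is 2.83 doublings.
2^2.83 ≈ 7.11; 2847 × 7.11 ≈ 20000 billion dollars.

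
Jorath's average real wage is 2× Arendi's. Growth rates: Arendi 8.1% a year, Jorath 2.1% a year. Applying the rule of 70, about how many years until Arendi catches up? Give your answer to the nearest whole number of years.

≈ 12 years

Arendi gains on Jorath at 8.1% − 2.1% = 6 points a year.
At that relative rate the gap halves every 70/6 ≈ 11.67 years.
A 2× gap closes after 1 halving: 1 × 11.67 ≈ 12 years.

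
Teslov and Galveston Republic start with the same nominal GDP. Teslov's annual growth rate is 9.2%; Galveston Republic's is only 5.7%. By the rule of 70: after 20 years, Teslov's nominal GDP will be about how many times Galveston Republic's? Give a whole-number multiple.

about 2 times

Teslov pulls ahead at 3.5 pp per year, so the ratio doubles every 70/3.5 ≈ 20.00 years.
In 20 years that's 1.00 doublings: 2^1.00 ≈ 2.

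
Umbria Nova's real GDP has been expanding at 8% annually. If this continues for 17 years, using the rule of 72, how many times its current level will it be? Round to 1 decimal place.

about 3.7 times

Doubles every ≈ 9.00 years (72/8).
17 years is 1.89 doublings; 2^1.89 ≈ 3.7×.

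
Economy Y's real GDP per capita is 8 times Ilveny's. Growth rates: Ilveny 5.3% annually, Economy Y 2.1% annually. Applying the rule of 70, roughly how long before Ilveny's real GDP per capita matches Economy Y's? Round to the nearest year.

What matters is the difference: 3.2 pp.
Rule of 70 on the gap: the ratio halves every 70/3.2 ≈ 21.88 years.
An 8 times gap closes after 3 halvings: 3 × 21.88 ≈ 66 years.

roughly 66 years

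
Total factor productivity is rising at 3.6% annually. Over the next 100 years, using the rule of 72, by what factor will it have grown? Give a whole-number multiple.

32 times

Doubling time ≈ 72/3.6 = 20.00 years.
100/20.00 ≈ 5 doublings, so about 2^5 = 32×.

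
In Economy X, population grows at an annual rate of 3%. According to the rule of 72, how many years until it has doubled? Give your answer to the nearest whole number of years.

≈ 24 years

72/3 ≈ 24.00, so it doubles roughly every 24 years.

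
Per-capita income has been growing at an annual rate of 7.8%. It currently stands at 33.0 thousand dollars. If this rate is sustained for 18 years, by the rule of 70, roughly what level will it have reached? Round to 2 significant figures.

approximately 130 thousand dollars

Doubling time ≈ 70/7.8 = 8.97 years.
18 years is 18/8.97 ≈ 2.01 doublings, a factor of 2^2.01 ≈ 4.03.
33.0 × 4.03 ≈ 130 thousand dollars.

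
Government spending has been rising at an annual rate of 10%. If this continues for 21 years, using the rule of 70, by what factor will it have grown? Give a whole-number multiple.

At 10% one doubling takes ≈ 7.00 years; 21 years is 3 of them, so ×8.

around 8 times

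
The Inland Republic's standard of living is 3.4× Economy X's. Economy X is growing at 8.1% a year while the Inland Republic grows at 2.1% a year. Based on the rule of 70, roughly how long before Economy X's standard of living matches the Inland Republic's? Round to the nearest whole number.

The growth-rate gap is 8.1% − 2.1% = 6 percentage points.
So the ratio between them halves every 70/6 ≈ 11.67 years.
A 3.4× gap takes log₂(3.4) ≈ 1.77 halvings to close: 1.77 × 11.67 ≈ 21 years.

about 21 years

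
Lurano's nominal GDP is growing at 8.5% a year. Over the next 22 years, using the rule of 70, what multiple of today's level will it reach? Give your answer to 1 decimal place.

about 6.4 times

Doubles every ≈ 8.24 years (70/8.5).
22 years is 2.67 doublings; 2^2.67 ≈ 6.4×.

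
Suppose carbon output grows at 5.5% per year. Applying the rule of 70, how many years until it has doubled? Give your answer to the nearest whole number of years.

about 13 years

At 5.5%, doubling takes about 70/5.5 = 12.73 years.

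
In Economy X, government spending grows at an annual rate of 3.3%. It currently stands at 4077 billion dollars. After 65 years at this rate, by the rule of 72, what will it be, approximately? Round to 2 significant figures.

Doubling time ≈ 72/3.3 = 21.82 years.
65 years is 65/21.82 ≈ 2.98 doublings, a factor of 2^2.98 ≈ 7.89.
4077 × 7.89 ≈ 32000 billion dollars.

approximately 32000 billion dollars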